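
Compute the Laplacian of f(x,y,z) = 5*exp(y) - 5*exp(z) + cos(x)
5*exp(y) - 5*exp(z) - cos(x)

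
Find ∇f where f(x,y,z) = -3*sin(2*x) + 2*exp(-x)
(-6*cos(2*x) - 2*exp(-x), 0, 0)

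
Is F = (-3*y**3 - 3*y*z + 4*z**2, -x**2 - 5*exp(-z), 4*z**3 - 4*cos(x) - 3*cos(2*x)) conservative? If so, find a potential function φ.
No, ∇×F = (-5*exp(-z), -3*y + 8*z - 4*sin(x) - 6*sin(2*x), -2*x + 9*y**2 + 3*z) ≠ 0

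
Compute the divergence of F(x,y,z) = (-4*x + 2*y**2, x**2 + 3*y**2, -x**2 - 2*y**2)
6*y - 4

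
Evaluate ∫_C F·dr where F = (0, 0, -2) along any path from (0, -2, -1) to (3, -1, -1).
0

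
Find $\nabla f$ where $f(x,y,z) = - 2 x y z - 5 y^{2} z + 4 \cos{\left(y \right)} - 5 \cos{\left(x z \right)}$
(z*(-2*y + 5*sin(x*z)), -2*x*z - 10*y*z - 4*sin(y), -2*x*y + 5*x*sin(x*z) - 5*y**2)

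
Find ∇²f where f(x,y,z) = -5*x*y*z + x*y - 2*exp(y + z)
-4*exp(y + z)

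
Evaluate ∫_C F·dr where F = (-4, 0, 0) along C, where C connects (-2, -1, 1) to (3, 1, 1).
-20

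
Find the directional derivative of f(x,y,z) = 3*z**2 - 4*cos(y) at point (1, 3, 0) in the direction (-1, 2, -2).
8*sin(3)/3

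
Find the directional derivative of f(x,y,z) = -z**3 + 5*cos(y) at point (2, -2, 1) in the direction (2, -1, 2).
-2 - 5*sin(2)/3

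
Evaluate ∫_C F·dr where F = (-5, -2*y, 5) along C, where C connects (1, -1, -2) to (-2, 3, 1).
22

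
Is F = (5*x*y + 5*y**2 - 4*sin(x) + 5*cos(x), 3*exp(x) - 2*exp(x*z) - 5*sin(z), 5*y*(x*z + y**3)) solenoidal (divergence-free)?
No, ∇·F = 5*x*y + 5*y - 5*sin(x) - 4*cos(x)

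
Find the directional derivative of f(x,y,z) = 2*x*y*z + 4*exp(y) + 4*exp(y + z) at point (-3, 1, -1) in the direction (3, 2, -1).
4*sqrt(14)*(2 + E)/7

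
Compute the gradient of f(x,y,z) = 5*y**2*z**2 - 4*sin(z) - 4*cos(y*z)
(0, 2*z*(5*y*z + 2*sin(y*z)), 10*y**2*z + 4*y*sin(y*z) - 4*cos(z))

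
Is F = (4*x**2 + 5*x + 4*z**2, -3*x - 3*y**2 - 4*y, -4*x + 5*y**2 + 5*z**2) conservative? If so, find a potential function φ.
No, ∇×F = (10*y, 8*z + 4, -3) ≠ 0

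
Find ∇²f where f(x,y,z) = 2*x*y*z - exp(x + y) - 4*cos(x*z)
4*x**2*cos(x*z) + 4*z**2*cos(x*z) - 2*exp(x + y)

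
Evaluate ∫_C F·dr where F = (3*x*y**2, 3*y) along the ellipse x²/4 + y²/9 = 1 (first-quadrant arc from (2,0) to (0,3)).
-27/2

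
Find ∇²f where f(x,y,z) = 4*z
0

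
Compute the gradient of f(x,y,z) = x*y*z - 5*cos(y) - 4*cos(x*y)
(y*(z + 4*sin(x*y)), x*z + 4*x*sin(x*y) + 5*sin(y), x*y)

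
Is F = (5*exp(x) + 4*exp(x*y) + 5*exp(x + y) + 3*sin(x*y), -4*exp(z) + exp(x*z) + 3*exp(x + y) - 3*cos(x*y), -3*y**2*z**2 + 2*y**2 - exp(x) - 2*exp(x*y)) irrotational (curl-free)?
No, ∇×F = (-2*x*exp(x*y) - x*exp(x*z) - 6*y*z**2 + 4*y + 4*exp(z), 2*y*exp(x*y) + exp(x), -4*x*exp(x*y) - 3*x*cos(x*y) + 3*y*sin(x*y) + z*exp(x*z) - 2*exp(x + y))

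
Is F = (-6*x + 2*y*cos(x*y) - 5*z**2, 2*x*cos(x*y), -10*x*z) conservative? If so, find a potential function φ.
Yes, F is conservative. φ = -3*x**2 - 5*x*z**2 + 2*sin(x*y)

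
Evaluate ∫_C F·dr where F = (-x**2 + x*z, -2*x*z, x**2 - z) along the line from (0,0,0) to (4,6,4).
-152/3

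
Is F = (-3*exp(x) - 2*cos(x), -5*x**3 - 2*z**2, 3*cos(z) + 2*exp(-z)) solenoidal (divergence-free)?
No, ∇·F = -3*exp(x) + 2*sin(x) - 3*sin(z) - 2*exp(-z)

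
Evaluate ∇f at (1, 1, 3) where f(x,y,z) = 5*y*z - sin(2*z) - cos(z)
(0, 15, -2*cos(6) + sin(3) + 5)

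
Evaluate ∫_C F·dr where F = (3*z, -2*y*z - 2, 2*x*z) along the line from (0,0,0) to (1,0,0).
0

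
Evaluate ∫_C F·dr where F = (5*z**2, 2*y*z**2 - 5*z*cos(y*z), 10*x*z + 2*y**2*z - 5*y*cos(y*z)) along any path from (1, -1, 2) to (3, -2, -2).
-5*sin(2) - 5*sin(4) + 52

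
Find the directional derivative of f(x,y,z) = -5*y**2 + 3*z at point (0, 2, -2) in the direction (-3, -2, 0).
40*sqrt(13)/13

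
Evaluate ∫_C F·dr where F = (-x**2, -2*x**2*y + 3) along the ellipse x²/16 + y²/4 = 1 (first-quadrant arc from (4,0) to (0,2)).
-14/3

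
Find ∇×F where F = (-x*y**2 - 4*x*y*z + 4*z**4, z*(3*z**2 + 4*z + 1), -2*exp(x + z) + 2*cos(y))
(-9*z**2 - 8*z - 2*sin(y) - 1, -4*x*y + 16*z**3 + 2*exp(x + z), 2*x*(y + 2*z))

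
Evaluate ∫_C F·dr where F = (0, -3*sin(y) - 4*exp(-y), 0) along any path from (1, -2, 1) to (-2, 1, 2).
-4*exp(2) - 3*cos(2) + 4*exp(-1) + 3*cos(1)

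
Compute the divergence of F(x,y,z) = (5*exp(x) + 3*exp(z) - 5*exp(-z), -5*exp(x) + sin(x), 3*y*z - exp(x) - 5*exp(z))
3*y + 5*exp(x) - 5*exp(z)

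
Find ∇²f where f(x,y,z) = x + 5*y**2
10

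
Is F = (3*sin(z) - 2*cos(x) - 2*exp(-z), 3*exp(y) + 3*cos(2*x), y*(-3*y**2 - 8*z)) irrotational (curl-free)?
No, ∇×F = (-9*y**2 - 8*z, 3*cos(z) + 2*exp(-z), -6*sin(2*x))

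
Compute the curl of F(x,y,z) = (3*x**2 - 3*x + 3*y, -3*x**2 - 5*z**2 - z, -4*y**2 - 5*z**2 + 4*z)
(-8*y + 10*z + 1, 0, -6*x - 3)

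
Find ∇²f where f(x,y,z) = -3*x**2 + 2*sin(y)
-2*sin(y) - 6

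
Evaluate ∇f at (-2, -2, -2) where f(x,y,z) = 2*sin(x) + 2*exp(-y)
(2*cos(2), -2*exp(2), 0)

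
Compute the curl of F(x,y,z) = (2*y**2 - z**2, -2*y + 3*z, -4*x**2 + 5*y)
(2, 8*x - 2*z, -4*y)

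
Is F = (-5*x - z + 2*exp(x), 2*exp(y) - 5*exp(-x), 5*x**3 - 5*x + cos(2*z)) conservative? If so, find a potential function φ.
No, ∇×F = (0, 4 - 15*x**2, 5*exp(-x)) ≠ 0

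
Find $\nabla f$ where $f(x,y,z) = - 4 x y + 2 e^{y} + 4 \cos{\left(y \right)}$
(-4*y, -4*x + 2*exp(y) - 4*sin(y), 0)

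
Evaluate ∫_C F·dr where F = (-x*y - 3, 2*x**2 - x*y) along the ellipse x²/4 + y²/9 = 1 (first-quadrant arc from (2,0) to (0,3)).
20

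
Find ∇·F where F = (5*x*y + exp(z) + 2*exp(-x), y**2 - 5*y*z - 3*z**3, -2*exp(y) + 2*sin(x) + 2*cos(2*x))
7*y - 5*z - 2*exp(-x)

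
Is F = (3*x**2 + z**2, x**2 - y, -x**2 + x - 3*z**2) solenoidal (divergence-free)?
No, ∇·F = 6*x - 6*z - 1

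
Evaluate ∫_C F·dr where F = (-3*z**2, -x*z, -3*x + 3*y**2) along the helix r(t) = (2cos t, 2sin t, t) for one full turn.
4*pi*(3 - 7*pi)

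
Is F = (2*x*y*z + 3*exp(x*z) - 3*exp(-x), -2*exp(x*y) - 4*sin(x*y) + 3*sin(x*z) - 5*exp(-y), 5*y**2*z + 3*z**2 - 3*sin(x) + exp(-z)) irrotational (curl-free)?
No, ∇×F = (-3*x*cos(x*z) + 10*y*z, 2*x*y + 3*x*exp(x*z) + 3*cos(x), -2*x*z - 2*y*exp(x*y) - 4*y*cos(x*y) + 3*z*cos(x*z))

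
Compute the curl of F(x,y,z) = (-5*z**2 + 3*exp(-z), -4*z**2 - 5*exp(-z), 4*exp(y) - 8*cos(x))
(8*z + 4*exp(y) - 5*exp(-z), -10*z - 8*sin(x) - 3*exp(-z), 0)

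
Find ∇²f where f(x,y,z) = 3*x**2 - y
6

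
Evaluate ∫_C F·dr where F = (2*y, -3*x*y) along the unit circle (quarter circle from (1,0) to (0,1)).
-pi/2 - 1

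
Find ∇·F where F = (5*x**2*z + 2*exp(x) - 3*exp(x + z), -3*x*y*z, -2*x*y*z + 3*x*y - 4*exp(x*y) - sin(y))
-2*x*y + 7*x*z + 2*exp(x) - 3*exp(x + z)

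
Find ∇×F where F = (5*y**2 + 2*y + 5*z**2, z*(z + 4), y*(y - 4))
(2*y - 2*z - 8, 10*z, -10*y - 2)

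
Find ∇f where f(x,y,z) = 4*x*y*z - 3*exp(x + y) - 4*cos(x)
(4*y*z - 3*exp(x + y) + 4*sin(x), 4*x*z - 3*exp(x + y), 4*x*y)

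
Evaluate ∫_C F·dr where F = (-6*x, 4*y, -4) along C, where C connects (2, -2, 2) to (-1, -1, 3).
-1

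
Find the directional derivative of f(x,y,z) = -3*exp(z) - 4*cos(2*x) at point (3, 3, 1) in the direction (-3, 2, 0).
-24*sqrt(13)*sin(6)/13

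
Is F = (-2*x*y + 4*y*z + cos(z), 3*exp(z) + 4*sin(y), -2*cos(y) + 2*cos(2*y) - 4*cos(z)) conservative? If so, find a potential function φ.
No, ∇×F = (-3*exp(z) + 2*sin(y) - 4*sin(2*y), 4*y - sin(z), 2*x - 4*z) ≠ 0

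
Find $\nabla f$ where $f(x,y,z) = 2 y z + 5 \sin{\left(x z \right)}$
(5*z*cos(x*z), 2*z, 5*x*cos(x*z) + 2*y)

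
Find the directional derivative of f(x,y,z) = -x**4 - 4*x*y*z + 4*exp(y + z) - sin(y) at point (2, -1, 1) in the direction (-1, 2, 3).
sqrt(14)*(28 - cos(1))/7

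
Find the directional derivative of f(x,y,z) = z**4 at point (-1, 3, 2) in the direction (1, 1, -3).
-96*sqrt(11)/11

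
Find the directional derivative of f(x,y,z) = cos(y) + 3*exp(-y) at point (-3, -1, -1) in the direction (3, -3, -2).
3*sqrt(22)*(-sin(1) + 3*E)/22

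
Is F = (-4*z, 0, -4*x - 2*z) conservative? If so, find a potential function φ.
Yes, F is conservative. φ = z*(-4*x - z)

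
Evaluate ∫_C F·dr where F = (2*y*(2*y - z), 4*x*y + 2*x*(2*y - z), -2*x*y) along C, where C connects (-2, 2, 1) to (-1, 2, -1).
4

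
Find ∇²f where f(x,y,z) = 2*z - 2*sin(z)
2*sin(z)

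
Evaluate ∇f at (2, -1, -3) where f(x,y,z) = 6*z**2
(0, 0, -36)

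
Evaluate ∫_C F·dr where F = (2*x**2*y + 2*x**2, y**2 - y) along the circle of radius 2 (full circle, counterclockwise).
-8*pi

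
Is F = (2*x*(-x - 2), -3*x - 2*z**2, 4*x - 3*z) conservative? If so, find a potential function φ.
No, ∇×F = (4*z, -4, -3) ≠ 0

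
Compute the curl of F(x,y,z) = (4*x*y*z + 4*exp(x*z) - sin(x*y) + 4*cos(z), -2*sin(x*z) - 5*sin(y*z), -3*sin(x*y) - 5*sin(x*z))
(-3*x*cos(x*y) + 2*x*cos(x*z) + 5*y*cos(y*z), 4*x*y + 4*x*exp(x*z) + 3*y*cos(x*y) + 5*z*cos(x*z) - 4*sin(z), -4*x*z + x*cos(x*y) - 2*z*cos(x*z))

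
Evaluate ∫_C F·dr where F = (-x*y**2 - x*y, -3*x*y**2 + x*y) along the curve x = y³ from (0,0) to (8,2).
-6176/35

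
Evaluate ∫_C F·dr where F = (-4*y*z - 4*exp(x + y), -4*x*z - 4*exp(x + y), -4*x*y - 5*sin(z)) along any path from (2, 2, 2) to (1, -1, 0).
-5*cos(2) + 33 + 4*exp(4)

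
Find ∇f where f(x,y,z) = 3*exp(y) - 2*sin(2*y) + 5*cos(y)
(0, 3*exp(y) - 5*sin(y) - 4*cos(2*y), 0)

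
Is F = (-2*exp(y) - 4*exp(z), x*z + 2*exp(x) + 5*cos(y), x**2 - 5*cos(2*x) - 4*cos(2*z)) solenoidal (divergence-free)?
No, ∇·F = -5*sin(y) + 8*sin(2*z)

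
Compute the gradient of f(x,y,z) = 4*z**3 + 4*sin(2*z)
(0, 0, 12*z**2 + 8*cos(2*z))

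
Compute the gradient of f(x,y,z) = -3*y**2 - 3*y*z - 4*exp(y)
(0, -6*y - 3*z - 4*exp(y), -3*y)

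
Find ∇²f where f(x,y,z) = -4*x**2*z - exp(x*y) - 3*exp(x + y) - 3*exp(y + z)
-x**2*exp(x*y) - y**2*exp(x*y) - 8*z - 6*exp(x + y) - 6*exp(y + z)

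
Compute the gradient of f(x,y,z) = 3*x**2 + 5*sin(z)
(6*x, 0, 5*cos(z))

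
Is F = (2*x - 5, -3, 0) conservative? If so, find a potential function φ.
Yes, F is conservative. φ = x**2 - 5*x - 3*y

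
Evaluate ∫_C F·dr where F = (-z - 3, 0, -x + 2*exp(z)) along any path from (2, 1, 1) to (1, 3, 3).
-2*E + 2 + 2*exp(3)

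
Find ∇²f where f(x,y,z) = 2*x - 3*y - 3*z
0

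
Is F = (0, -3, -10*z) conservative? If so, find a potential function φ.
Yes, F is conservative. φ = -3*y - 5*z**2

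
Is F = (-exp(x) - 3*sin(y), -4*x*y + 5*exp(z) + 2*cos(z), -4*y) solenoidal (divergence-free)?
No, ∇·F = -4*x - exp(x)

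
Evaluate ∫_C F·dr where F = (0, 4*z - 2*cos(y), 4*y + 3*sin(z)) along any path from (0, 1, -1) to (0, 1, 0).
1 + 3*cos(1)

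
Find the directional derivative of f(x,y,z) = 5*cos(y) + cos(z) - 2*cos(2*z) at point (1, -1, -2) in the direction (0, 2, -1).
sqrt(5)*(4*sin(4) - sin(2) + 10*sin(1))/5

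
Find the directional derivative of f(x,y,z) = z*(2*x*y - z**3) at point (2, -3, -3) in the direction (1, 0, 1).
57*sqrt(2)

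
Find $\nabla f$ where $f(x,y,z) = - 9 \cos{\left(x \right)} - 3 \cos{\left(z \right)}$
(9*sin(x), 0, 3*sin(z))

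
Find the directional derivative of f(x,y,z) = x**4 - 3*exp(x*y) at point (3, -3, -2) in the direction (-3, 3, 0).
sqrt(2)*(-54*exp(9) - 9)*exp(-9)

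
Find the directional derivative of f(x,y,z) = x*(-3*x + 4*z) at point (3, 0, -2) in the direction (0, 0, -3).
-12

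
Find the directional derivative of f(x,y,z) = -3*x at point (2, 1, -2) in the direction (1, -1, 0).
-3*sqrt(2)/2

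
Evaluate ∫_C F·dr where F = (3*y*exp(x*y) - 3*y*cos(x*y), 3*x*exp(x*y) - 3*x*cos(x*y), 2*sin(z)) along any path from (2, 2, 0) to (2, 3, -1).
-3*exp(4) + 3*sin(4) - 2*cos(1) - 3*sin(6) + 2 + 3*exp(6)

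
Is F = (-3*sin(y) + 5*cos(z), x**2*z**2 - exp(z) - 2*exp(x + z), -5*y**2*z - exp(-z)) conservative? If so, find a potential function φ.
No, ∇×F = (-2*x**2*z - 10*y*z + exp(z) + 2*exp(x + z), -5*sin(z), 2*x*z**2 - 2*exp(x + z) + 3*cos(y)) ≠ 0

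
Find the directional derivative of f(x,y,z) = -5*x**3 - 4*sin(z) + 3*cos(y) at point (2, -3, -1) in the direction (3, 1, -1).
sqrt(11)*(-180 + 3*sin(3) + 4*cos(1))/11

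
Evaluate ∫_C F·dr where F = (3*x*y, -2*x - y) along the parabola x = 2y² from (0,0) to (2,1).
89/30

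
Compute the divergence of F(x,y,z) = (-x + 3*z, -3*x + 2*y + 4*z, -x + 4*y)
1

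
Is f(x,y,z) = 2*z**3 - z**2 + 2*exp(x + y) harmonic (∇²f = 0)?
No, ∇²f = 12*z + 4*exp(x + y) - 2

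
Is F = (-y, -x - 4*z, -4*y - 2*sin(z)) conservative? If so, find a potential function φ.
Yes, F is conservative. φ = -x*y - 4*y*z + 2*cos(z)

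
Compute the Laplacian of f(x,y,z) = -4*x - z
0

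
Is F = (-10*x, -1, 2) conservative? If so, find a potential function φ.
Yes, F is conservative. φ = -5*x**2 - y + 2*z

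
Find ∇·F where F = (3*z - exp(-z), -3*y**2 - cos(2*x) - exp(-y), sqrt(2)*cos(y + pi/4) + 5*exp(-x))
-6*y + exp(-y)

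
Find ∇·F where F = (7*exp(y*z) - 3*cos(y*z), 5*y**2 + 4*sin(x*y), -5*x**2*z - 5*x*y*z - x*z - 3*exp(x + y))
-5*x**2 - 5*x*y + 4*x*cos(x*y) - x + 10*y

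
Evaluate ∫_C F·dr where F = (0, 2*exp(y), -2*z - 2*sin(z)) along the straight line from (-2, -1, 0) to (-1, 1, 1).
-3 + 2*cos(1) + 4*sinh(1)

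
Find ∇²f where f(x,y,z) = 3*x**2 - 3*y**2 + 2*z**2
4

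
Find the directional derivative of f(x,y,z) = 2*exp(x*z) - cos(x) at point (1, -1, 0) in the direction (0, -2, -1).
-2*sqrt(5)/5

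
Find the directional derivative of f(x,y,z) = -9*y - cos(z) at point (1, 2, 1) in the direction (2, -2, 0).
9*sqrt(2)/2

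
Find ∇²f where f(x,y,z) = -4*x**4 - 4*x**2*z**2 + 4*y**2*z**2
-56*x**2 + 8*y**2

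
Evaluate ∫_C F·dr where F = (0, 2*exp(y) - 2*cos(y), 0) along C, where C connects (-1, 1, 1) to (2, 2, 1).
-2*E - 2*sin(2) + 2*sin(1) + 2*exp(2)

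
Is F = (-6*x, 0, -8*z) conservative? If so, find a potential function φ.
Yes, F is conservative. φ = -3*x**2 - 4*z**2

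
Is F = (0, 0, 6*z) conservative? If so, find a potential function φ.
Yes, F is conservative. φ = 3*z**2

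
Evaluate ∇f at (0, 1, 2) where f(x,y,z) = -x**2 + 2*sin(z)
(0, 0, 2*cos(2))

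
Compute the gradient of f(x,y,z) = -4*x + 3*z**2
(-4, 0, 6*z)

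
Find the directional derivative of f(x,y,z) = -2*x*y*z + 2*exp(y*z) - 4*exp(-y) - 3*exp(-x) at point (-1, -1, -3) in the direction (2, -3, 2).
2*sqrt(17)*(-3*E + 1 + 7*exp(3))/17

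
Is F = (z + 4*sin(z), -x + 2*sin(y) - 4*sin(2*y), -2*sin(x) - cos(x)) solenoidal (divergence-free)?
No, ∇·F = 2*cos(y) - 8*cos(2*y)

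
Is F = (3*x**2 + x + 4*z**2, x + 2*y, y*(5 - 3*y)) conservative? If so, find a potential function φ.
No, ∇×F = (5 - 6*y, 8*z, 1) ≠ 0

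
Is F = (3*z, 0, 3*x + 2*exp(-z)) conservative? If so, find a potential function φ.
Yes, F is conservative. φ = 3*x*z - 2*exp(-z)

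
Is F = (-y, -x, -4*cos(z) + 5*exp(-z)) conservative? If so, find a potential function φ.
Yes, F is conservative. φ = -x*y - 4*sin(z) - 5*exp(-z)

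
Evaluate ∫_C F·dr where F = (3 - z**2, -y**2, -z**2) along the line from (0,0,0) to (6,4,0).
-10/3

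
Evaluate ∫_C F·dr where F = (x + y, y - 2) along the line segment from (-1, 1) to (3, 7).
32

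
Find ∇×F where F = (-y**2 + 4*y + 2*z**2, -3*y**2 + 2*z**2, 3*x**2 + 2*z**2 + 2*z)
(-4*z, -6*x + 4*z, 2*y - 4)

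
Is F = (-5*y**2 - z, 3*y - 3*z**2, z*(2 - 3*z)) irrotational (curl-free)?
No, ∇×F = (6*z, -1, 10*y)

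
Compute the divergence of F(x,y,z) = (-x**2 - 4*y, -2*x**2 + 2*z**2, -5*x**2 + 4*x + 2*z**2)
-2*x + 4*z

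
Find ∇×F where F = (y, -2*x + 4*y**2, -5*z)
(0, 0, -3)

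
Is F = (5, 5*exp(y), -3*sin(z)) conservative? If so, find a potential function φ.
Yes, F is conservative. φ = 5*x + 5*exp(y) + 3*cos(z)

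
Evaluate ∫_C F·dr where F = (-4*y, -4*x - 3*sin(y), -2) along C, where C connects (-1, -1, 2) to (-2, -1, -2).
4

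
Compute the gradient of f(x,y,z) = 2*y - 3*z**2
(0, 2, -6*z)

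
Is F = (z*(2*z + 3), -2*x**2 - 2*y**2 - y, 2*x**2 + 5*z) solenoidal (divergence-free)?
No, ∇·F = 4 - 4*y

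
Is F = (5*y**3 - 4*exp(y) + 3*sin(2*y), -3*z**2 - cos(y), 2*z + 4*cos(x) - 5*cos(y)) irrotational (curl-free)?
No, ∇×F = (6*z + 5*sin(y), 4*sin(x), -15*y**2 + 4*exp(y) - 6*cos(2*y))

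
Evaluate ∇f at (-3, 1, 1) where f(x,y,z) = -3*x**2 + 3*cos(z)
(18, 0, -3*sin(1))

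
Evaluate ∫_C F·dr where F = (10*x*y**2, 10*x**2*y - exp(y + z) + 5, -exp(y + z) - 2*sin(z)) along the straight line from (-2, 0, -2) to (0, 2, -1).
-E + exp(-2) - 2*cos(2) + 2*cos(1) + 10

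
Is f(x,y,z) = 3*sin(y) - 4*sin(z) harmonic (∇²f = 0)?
No, ∇²f = -3*sin(y) + 4*sin(z)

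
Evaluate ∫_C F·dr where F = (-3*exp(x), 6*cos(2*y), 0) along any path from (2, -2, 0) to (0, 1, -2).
-3 + 3*sin(4) + 3*sin(2) + 3*exp(2)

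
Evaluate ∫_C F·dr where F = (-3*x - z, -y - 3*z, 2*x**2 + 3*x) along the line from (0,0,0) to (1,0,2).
11/6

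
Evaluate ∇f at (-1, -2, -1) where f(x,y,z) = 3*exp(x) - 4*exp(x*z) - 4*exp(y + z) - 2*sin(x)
(-2*cos(1) + sinh(1) + 7*cosh(1), -4*exp(-3), -(4 - 4*exp(4))*exp(-3))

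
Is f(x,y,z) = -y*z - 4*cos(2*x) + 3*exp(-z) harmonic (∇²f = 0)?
No, ∇²f = 16*cos(2*x) + 3*exp(-z)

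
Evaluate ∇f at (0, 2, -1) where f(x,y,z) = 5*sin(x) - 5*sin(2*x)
(-5, 0, 0)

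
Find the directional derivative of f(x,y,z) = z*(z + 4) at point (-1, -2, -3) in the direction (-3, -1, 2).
-2*sqrt(14)/7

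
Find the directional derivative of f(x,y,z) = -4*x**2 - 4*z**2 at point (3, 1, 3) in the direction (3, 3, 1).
-96*sqrt(19)/19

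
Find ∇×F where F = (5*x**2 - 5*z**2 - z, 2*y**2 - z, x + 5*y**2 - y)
(10*y, -10*z - 2, 0)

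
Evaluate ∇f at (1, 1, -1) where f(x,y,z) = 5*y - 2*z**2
(0, 5, 4)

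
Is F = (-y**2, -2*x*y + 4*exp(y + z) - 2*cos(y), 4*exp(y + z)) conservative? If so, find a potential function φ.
Yes, F is conservative. φ = -x*y**2 + 4*exp(y + z) - 2*sin(y)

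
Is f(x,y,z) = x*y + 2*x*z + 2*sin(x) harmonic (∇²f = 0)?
No, ∇²f = -2*sin(x)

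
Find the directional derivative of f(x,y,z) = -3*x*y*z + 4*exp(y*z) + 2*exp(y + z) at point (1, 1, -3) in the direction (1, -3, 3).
3*sqrt(19)*(16 - 9*exp(3))*exp(-3)/19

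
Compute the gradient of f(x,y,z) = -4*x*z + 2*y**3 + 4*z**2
(-4*z, 6*y**2, -4*x + 8*z)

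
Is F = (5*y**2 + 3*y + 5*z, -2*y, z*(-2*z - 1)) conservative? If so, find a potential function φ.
No, ∇×F = (0, 5, -10*y - 3) ≠ 0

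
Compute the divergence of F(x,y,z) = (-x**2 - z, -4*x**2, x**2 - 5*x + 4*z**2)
-2*x + 8*z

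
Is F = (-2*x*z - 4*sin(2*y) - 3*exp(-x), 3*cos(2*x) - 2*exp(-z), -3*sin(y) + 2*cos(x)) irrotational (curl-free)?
No, ∇×F = (-3*cos(y) - 2*exp(-z), -2*x + 2*sin(x), -6*sin(2*x) + 8*cos(2*y))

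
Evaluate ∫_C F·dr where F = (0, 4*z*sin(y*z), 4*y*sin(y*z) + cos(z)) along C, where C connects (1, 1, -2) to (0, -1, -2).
0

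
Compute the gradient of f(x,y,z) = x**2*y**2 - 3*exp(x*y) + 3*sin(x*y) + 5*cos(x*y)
(y*(2*x*y - 3*exp(x*y) - 5*sin(x*y) + 3*cos(x*y)), x*(2*x*y - 3*exp(x*y) - 5*sin(x*y) + 3*cos(x*y)), 0)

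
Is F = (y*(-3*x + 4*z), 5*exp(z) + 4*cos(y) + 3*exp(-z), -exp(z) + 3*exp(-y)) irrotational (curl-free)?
No, ∇×F = (-5*exp(z) + 3*exp(-z) - 3*exp(-y), 4*y, 3*x - 4*z)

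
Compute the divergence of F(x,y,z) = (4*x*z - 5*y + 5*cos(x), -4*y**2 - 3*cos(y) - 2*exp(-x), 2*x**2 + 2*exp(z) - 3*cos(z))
-8*y + 4*z + 2*exp(z) - 5*sin(x) + 3*sin(y) + 3*sin(z)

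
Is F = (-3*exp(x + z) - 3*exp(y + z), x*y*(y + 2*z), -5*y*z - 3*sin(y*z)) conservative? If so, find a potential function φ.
No, ∇×F = (-2*x*y - 3*z*cos(y*z) - 5*z, -3*exp(x + z) - 3*exp(y + z), y*(y + 2*z) + 3*exp(y + z)) ≠ 0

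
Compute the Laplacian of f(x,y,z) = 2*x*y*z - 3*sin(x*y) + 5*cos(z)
3*x**2*sin(x*y) + 3*y**2*sin(x*y) - 5*cos(z)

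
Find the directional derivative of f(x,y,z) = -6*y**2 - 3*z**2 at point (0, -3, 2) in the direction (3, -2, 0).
-72*sqrt(13)/13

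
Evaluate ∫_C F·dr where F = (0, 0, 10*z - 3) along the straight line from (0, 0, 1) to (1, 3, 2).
12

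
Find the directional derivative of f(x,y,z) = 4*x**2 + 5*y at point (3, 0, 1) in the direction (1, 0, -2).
24*sqrt(5)/5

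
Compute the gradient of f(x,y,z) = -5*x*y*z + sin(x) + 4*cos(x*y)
(-5*y*z - 4*y*sin(x*y) + cos(x), -x*(5*z + 4*sin(x*y)), -5*x*y)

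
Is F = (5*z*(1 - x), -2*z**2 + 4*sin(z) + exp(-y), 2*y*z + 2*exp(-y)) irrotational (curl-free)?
No, ∇×F = (6*z - 4*cos(z) - 2*exp(-y), 5 - 5*x, 0)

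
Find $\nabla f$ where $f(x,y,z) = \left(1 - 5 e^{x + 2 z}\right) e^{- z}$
(-5*exp(x + z), 0, (-5*exp(x + 2*z) - 1)*exp(-z))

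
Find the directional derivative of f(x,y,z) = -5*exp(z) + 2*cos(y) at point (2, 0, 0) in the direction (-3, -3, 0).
0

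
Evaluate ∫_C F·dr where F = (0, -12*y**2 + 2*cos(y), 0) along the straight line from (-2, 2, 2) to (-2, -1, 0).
-2*sin(2) - 2*sin(1) + 36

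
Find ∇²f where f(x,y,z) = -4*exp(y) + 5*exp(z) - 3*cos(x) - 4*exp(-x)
-4*exp(y) + 5*exp(z) + 3*cos(x) - 4*exp(-x)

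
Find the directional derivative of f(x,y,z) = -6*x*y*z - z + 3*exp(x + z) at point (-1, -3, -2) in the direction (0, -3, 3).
sqrt(2)*(3 - 7*exp(3))*exp(-3)/2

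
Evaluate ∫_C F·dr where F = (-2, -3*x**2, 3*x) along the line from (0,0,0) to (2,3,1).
-13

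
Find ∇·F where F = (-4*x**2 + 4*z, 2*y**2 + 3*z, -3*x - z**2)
-8*x + 4*y - 2*z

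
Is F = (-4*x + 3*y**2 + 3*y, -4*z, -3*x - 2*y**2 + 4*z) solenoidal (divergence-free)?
Yes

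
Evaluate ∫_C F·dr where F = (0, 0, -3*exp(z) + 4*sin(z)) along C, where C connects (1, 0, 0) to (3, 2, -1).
-4*cos(1) - 3*exp(-1) + 7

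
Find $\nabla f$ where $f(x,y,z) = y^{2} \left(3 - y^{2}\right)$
(0, -4*y**3 + 6*y, 0)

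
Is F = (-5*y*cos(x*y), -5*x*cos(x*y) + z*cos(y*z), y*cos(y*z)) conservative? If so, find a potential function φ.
Yes, F is conservative. φ = -5*sin(x*y) + sin(y*z)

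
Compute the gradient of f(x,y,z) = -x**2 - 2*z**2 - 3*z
(-2*x, 0, -4*z - 3)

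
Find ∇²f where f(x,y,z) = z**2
2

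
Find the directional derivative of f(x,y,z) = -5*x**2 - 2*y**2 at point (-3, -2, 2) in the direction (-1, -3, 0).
-27*sqrt(10)/5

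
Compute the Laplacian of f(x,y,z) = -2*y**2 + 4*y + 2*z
-4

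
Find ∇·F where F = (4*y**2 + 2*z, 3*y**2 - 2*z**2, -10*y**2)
6*y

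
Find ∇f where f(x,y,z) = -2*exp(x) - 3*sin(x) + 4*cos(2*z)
(-2*exp(x) - 3*cos(x), 0, -8*sin(2*z))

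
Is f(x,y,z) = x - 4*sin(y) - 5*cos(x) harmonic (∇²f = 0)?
No, ∇²f = 4*sin(y) + 5*cos(x)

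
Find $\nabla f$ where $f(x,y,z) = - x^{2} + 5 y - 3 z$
(-2*x, 5, -3)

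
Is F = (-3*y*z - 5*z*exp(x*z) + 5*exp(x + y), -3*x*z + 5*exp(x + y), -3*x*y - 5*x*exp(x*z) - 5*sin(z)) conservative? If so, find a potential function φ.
Yes, F is conservative. φ = -3*x*y*z - 5*exp(x*z) + 5*exp(x + y) + 5*cos(z)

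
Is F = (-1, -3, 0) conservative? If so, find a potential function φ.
Yes, F is conservative. φ = -x - 3*y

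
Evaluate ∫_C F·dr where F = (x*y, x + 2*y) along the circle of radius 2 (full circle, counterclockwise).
4*pi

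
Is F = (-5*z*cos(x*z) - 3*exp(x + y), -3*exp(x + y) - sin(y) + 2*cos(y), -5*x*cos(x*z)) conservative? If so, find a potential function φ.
Yes, F is conservative. φ = -3*exp(x + y) + 2*sin(y) - 5*sin(x*z) + cos(y)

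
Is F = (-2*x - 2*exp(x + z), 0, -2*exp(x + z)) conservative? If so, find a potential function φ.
Yes, F is conservative. φ = -x**2 - 2*exp(x + z)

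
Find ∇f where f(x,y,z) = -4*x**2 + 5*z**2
(-8*x, 0, 10*z)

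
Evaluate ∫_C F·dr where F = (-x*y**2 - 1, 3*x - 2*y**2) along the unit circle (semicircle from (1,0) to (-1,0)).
2 + 3*pi/2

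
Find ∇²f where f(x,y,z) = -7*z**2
-14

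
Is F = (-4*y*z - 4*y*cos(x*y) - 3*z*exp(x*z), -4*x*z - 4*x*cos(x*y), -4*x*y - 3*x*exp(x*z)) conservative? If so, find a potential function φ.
Yes, F is conservative. φ = -4*x*y*z - 3*exp(x*z) - 4*sin(x*y)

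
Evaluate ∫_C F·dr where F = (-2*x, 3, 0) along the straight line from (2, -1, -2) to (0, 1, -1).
10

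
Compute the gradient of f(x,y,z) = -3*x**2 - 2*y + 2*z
(-6*x, -2, 2)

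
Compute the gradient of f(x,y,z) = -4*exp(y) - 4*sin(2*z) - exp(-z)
(0, -4*exp(y), -8*cos(2*z) + exp(-z))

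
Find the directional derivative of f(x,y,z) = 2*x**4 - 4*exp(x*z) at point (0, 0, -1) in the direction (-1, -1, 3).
-4*sqrt(11)/11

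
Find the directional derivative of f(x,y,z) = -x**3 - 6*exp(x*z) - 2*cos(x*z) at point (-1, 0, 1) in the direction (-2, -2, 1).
2*sin(1) + 2 + 6*exp(-1)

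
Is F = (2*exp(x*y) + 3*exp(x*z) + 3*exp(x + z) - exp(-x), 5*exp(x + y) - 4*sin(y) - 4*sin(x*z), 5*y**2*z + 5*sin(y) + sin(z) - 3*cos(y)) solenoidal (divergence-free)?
No, ∇·F = ((5*y**2 + 2*y*exp(x*y) + 3*z*exp(x*z) + 5*exp(x + y) + 3*exp(x + z) - 4*cos(y) + cos(z))*exp(x) + 1)*exp(-x)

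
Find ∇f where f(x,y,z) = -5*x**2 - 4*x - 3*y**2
(-10*x - 4, -6*y, 0)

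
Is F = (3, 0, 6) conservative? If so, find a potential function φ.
Yes, F is conservative. φ = 3*x + 6*z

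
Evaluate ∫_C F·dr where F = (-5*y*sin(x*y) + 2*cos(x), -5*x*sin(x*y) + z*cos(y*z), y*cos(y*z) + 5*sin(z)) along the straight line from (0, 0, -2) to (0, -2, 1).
-5*cos(1) + 5*cos(2) - sin(2)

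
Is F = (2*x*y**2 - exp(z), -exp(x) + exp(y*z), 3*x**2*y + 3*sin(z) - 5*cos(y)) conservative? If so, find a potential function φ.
No, ∇×F = (3*x**2 - y*exp(y*z) + 5*sin(y), -6*x*y - exp(z), -4*x*y - exp(x)) ≠ 0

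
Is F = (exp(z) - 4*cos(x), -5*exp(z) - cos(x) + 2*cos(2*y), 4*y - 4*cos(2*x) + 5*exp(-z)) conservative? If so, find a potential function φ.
No, ∇×F = (5*exp(z) + 4, exp(z) - 8*sin(2*x), sin(x)) ≠ 0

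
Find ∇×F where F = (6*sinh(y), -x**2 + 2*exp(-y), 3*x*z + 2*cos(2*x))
(0, -3*z + 4*sin(2*x), -2*x - 6*cosh(y))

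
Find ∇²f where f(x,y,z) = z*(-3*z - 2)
-6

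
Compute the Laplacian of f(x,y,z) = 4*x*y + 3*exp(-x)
3*exp(-x)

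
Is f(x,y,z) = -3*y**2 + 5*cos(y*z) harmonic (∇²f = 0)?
No, ∇²f = -5*y**2*cos(y*z) - 5*z**2*cos(y*z) - 6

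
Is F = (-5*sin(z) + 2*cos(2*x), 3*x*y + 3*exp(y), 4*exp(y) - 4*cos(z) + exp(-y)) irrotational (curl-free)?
No, ∇×F = (4*exp(y) - exp(-y), -5*cos(z), 3*y)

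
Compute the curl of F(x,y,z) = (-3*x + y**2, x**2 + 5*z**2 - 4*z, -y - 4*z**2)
(3 - 10*z, 0, 2*x - 2*y)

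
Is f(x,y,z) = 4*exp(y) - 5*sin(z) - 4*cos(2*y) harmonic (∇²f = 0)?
No, ∇²f = 4*exp(y) + 5*sin(z) + 16*cos(2*y)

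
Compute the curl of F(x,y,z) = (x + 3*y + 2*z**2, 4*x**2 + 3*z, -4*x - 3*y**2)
(-6*y - 3, 4*z + 4, 8*x - 3)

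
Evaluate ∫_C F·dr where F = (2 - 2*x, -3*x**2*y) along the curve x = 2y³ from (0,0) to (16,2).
-608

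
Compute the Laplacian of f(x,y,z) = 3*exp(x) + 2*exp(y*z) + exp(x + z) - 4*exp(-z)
2*y**2*exp(y*z) + 2*z**2*exp(y*z) + 3*exp(x) + 2*exp(x + z) - 4*exp(-z)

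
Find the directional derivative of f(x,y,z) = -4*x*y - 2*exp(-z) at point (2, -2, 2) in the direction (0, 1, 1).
sqrt(2)*(1 - 4*exp(2))*exp(-2)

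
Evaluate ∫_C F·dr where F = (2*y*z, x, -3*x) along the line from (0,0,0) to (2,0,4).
-12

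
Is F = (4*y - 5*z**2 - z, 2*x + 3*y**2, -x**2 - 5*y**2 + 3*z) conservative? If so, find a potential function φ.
No, ∇×F = (-10*y, 2*x - 10*z - 1, -2) ≠ 0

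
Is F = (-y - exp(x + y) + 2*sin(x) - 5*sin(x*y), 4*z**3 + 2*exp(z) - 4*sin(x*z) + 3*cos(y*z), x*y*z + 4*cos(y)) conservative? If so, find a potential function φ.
No, ∇×F = (x*z + 4*x*cos(x*z) + 3*y*sin(y*z) - 12*z**2 - 2*exp(z) - 4*sin(y), -y*z, 5*x*cos(x*y) - 4*z*cos(x*z) + exp(x + y) + 1) ≠ 0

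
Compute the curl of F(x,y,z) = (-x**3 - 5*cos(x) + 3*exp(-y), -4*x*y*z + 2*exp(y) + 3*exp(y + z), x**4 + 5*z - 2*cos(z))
(4*x*y - 3*exp(y + z), -4*x**3, -4*y*z + 3*exp(-y))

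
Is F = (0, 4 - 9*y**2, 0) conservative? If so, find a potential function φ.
Yes, F is conservative. φ = y*(4 - 3*y**2)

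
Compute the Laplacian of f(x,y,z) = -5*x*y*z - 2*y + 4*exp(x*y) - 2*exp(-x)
4*x**2*exp(x*y) + 4*y**2*exp(x*y) - 2*exp(-x)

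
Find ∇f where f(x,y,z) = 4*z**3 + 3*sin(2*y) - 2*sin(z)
(0, 6*cos(2*y), 12*z**2 - 2*cos(z))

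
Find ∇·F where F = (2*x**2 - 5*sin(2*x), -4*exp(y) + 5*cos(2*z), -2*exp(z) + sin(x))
4*x - 4*exp(y) - 2*exp(z) - 10*cos(2*x)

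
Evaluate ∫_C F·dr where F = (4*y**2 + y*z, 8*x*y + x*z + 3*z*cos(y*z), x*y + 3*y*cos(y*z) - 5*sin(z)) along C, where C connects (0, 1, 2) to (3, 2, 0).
-3*sin(2) - 5*cos(2) + 53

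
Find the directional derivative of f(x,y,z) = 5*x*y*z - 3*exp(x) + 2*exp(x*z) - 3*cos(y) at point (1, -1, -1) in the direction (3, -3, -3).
sqrt(3)*(-2 + E*(-5*cosh(1) - sinh(1) + 3*sin(1) + 10) + 5*E)*exp(-1)/3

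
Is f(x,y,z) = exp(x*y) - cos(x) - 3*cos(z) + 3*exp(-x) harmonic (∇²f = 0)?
No, ∇²f = x**2*exp(x*y) + y**2*exp(x*y) + cos(x) + 3*cos(z) + 3*exp(-x)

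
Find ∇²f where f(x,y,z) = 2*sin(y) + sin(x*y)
-x**2*sin(x*y) - y**2*sin(x*y) - 2*sin(y)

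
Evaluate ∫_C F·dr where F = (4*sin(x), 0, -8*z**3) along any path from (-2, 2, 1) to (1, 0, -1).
-4*cos(1) + 4*cos(2)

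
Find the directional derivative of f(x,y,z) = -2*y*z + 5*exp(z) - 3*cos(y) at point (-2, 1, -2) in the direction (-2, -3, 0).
-3*sqrt(13)*(3*sin(1) + 4)/13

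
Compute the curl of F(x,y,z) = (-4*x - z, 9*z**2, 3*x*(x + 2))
(-18*z, -6*x - 7, 0)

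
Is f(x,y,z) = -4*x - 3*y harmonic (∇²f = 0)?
Yes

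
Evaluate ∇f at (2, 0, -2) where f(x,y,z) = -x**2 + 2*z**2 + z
(-4, 0, -7)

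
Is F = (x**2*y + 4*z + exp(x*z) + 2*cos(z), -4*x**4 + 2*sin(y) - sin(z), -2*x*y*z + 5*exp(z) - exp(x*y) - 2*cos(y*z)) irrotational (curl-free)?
No, ∇×F = (-2*x*z - x*exp(x*y) + 2*z*sin(y*z) + cos(z), x*exp(x*z) + 2*y*z + y*exp(x*y) - 2*sin(z) + 4, x**2*(-16*x - 1))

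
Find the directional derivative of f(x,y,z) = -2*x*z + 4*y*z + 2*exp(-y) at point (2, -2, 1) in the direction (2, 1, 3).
sqrt(14)*(-18 - exp(2))/7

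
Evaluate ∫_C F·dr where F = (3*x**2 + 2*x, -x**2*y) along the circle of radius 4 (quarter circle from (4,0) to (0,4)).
-144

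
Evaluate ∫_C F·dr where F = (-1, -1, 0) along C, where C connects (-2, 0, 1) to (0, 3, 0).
-5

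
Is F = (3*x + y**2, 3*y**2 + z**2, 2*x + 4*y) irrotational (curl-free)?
No, ∇×F = (4 - 2*z, -2, -2*y)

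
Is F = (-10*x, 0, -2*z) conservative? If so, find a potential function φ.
Yes, F is conservative. φ = -5*x**2 - z**2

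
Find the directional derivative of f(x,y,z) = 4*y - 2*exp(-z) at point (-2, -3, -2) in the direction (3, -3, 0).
-2*sqrt(2)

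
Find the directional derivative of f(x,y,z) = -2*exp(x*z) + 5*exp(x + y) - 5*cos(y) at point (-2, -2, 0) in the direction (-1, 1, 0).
-5*sqrt(2)*sin(2)/2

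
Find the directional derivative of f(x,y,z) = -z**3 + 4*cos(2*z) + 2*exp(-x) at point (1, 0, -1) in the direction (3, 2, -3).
3*sqrt(22)*(E*(3 - 8*sin(2)) - 2)*exp(-1)/22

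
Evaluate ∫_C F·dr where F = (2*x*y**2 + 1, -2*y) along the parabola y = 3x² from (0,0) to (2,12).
50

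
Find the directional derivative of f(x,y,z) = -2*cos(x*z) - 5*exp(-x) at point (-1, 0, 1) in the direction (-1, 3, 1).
sqrt(11)*(-5*E + 4*sin(1))/11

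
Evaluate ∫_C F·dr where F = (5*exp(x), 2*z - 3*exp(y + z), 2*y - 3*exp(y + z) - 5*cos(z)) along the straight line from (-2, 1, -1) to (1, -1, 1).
-10*sin(1) - 5*exp(-2) + 5*E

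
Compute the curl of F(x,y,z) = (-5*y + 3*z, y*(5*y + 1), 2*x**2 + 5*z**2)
(0, 3 - 4*x, 5)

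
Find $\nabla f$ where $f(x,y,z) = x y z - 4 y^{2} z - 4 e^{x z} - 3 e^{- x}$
(y*z - 4*z*exp(x*z) + 3*exp(-x), z*(x - 8*y), x*y - 4*x*exp(x*z) - 4*y**2)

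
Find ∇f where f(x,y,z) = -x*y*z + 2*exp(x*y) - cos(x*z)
(-y*z + 2*y*exp(x*y) + z*sin(x*z), x*(-z + 2*exp(x*y)), x*(-y + sin(x*z)))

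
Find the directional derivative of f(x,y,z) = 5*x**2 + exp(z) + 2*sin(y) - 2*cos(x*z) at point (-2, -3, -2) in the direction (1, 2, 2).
2*(2*(-5 + cos(3) - 3*sin(4))*exp(2) + 1)*exp(-2)/3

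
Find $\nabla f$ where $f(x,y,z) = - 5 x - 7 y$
(-5, -7, 0)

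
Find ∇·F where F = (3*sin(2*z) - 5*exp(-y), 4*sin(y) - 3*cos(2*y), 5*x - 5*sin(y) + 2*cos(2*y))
4*(3*sin(y) + 1)*cos(y)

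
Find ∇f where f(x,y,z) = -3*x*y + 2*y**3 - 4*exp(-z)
(-3*y, -3*x + 6*y**2, 4*exp(-z))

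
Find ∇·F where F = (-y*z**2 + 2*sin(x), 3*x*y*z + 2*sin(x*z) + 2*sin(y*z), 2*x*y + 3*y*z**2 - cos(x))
3*x*z + 6*y*z + 2*z*cos(y*z) + 2*cos(x)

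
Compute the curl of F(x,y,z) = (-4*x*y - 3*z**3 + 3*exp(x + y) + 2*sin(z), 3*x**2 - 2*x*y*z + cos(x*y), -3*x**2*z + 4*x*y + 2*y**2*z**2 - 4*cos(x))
(2*x*y + 4*x + 4*y*z**2, 6*x*z - 4*y - 9*z**2 - 4*sin(x) + 2*cos(z), 10*x - 2*y*z - y*sin(x*y) - 3*exp(x + y))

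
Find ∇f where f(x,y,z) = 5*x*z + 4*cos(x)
(5*z - 4*sin(x), 0, 5*x)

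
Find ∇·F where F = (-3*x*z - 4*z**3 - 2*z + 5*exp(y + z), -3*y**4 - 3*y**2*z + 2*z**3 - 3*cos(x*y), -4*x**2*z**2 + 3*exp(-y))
-8*x**2*z + 3*x*sin(x*y) - 12*y**3 - 6*y*z - 3*z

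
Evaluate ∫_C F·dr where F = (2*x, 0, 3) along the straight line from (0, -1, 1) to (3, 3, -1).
3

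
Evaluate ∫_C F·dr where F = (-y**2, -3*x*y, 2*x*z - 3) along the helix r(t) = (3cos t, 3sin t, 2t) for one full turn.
-12*pi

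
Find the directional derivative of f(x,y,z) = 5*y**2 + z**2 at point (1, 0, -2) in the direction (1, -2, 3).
-6*sqrt(14)/7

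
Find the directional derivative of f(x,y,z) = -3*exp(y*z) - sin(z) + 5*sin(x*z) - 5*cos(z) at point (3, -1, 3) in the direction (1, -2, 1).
sqrt(6)*(30*exp(3)*cos(9) + 5*exp(3)*sin(3) - exp(3)*cos(3) + 21)*exp(-3)/6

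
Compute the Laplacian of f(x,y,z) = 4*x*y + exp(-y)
exp(-y)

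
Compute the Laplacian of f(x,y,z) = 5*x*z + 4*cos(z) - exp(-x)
-4*cos(z) - exp(-x)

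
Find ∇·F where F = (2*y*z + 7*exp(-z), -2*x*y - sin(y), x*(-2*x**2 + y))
-2*x - cos(y)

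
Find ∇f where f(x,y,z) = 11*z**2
(0, 0, 22*z)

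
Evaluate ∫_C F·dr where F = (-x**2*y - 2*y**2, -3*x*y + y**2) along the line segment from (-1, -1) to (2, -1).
-3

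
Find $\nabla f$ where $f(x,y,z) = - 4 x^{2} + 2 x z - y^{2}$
(-8*x + 2*z, -2*y, 2*x)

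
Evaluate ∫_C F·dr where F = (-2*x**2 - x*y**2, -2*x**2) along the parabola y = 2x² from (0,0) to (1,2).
-10/3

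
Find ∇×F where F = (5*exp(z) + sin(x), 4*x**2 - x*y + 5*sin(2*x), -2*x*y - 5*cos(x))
(-2*x, 2*y + 5*exp(z) - 5*sin(x), 8*x - y + 10*cos(2*x))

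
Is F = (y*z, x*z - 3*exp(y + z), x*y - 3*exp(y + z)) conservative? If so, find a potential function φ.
Yes, F is conservative. φ = x*y*z - 3*exp(y + z)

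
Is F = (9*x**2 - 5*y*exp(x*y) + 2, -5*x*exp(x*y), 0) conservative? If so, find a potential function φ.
Yes, F is conservative. φ = 3*x**3 + 2*x - 5*exp(x*y)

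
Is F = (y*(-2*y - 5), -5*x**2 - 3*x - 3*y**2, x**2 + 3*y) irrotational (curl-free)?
No, ∇×F = (3, -2*x, -10*x + 4*y + 2)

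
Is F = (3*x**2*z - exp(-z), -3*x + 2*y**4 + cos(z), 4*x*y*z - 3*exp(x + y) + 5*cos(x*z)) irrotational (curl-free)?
No, ∇×F = (4*x*z - 3*exp(x + y) + sin(z), 3*x**2 - 4*y*z + 5*z*sin(x*z) + 3*exp(x + y) + exp(-z), -3)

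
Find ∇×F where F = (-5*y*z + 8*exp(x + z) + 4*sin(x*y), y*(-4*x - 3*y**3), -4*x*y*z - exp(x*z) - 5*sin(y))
(-4*x*z - 5*cos(y), 4*y*z - 5*y + z*exp(x*z) + 8*exp(x + z), -4*x*cos(x*y) - 4*y + 5*z)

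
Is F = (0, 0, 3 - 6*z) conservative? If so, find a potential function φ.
Yes, F is conservative. φ = 3*z*(1 - z)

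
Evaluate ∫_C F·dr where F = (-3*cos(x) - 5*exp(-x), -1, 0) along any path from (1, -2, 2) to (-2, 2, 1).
-4 - 5*exp(-1) + 3*sin(1) + 3*sin(2) + 5*exp(2)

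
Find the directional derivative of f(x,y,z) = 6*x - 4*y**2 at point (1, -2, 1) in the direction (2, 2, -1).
44/3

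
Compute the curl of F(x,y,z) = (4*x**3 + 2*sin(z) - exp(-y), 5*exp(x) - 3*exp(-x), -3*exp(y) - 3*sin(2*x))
(-3*exp(y), 6*cos(2*x) + 2*cos(z), 5*exp(x) - exp(-y) + 3*exp(-x))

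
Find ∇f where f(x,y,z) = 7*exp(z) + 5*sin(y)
(0, 5*cos(y), 7*exp(z))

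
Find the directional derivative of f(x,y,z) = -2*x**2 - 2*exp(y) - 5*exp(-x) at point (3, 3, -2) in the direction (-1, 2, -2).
-3*cosh(3) + sinh(3)/3 + 4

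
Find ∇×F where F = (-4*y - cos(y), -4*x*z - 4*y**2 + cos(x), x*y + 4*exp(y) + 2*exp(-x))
(5*x + 4*exp(y), -y + 2*exp(-x), -4*z - sin(x) - sin(y) + 4)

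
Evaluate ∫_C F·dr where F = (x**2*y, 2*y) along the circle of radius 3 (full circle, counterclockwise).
-81*pi/4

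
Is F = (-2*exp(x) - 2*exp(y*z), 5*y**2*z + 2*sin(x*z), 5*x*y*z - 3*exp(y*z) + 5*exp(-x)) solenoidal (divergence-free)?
No, ∇·F = 5*x*y + 10*y*z - 3*y*exp(y*z) - 2*exp(x)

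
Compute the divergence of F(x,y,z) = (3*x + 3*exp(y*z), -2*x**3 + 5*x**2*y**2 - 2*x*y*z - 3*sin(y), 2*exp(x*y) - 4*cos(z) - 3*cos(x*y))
10*x**2*y - 2*x*z + 4*sin(z) - 3*cos(y) + 3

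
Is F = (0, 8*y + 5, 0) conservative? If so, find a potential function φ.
Yes, F is conservative. φ = y*(4*y + 5)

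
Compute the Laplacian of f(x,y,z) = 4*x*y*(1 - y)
-8*x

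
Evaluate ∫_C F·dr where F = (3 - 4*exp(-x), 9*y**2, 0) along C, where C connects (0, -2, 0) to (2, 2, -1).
4*exp(-2) + 50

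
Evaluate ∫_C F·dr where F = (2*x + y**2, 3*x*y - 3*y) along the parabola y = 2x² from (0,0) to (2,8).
436/5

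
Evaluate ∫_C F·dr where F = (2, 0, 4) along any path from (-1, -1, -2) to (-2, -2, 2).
14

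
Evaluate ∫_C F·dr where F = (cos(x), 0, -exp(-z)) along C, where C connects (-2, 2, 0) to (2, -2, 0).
2*sin(2)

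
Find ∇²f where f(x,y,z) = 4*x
0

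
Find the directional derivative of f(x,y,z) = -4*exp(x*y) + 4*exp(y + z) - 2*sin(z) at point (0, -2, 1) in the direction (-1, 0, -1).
sqrt(2)*(-4*E - 2 + E*cos(1))*exp(-1)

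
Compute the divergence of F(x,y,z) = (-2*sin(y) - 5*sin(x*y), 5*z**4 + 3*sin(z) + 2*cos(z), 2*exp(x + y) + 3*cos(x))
-5*y*cos(x*y)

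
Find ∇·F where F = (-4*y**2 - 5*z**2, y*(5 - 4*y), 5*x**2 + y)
5 - 8*y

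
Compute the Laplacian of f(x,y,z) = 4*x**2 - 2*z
8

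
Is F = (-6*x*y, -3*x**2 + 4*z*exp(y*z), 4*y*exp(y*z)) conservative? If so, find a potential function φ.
Yes, F is conservative. φ = -3*x**2*y + 4*exp(y*z)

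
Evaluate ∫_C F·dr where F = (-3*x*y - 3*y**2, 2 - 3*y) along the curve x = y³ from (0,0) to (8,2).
-7846/35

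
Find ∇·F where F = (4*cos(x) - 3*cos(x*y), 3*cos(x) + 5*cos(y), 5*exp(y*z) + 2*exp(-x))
5*y*exp(y*z) + 3*y*sin(x*y) - 4*sin(x) - 5*sin(y)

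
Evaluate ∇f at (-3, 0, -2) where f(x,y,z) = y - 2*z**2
(0, 1, 8)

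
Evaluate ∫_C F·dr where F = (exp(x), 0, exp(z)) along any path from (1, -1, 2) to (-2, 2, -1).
(-exp(4) - exp(3) + 1 + E)*exp(-2)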